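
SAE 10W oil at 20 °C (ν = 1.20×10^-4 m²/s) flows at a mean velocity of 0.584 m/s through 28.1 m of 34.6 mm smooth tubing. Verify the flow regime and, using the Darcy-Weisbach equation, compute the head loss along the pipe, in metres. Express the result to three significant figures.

Re = VD/ν = 0.584·0.03460/1.20×10^-4 = 168 → laminar (Re < 2300)
f = 64/Re = 0.3801
h_f = f(L/D)V²/(2g) = 0.3801·(28.1/0.03460)·0.584²/(2·9.81) = 5.366 m

h_f ≈ 5.37 m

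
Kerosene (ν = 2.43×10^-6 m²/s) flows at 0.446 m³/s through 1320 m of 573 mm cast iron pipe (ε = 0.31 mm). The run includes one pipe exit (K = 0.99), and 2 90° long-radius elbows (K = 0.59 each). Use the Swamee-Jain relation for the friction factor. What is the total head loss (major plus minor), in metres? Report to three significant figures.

H_L ≈ 6.73 m

V = 4Q/(πD²) = 1.730 m/s; V²/2g = 0.1525 m
Re = 4.08×10^5, ε/D = 5.41×10^-4 → f = 0.01822 (Swamee-Jain)
Major: h_f = f(L/D)·V²/2g = 0.01822·2304·0.1525 = 6.398 m
Minor: ΣK = 2.17; h_m = ΣK·V²/2g = 0.3309 m
Total H_L = 6.398 + 0.3309 = 6.729 m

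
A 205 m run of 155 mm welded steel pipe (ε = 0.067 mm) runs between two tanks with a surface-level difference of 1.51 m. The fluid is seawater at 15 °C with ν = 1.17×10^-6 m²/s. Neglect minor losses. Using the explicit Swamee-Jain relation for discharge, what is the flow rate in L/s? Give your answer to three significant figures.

Q ≈ 20.4 L/s

Swamee-Jain (Type II): Q = -0.965·√(gD⁵h_f/L)·ln[ε/(3.7D) + √(3.17ν²L/(gD³h_f))]
√(gD⁵h_f/L) = √(9.81·0.155⁵·1.51/205) = 0.002543
ε/(3.7D) = 1.17×10^-4; √(3.17ν²L/(gD³h_f)) = 1.27×10^-4
Q = -0.965·0.002543·ln(2.438×10^-4) = 0.02041 m³/s
Check: V = 1.08 m/s, Re = 1.43×10^5, f = 0.01923, h_f = 1.52 m ≈ 1.51 m ✓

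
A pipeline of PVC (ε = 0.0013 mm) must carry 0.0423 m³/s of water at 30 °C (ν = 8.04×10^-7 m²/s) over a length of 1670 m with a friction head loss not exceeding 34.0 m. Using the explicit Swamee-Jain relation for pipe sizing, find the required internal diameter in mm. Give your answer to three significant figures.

D ≈ 160 mm

Swamee-Jain (Type III): D = 0.66·[ε^1.25·(LQ²/(gh_f))^4.75 + ν·Q^9.4·(L/(gh_f))^5.2]^0.04
LQ²/(gh_f) = 0.008959; L/(gh_f) = 5.007
Term 1 = ε^1.25·(…)^4.75 = 8.23×10^-18; Term 2 = ν·Q^9.4·(…)^5.2 = 4.27×10^-16
D = 0.66·(8.23×10^-18 + 4.27×10^-16)^0.04 = 0.1604 m = 160 mm
Check: V = 2.09 m/s, Re = 4.18×10^5, f = 0.01364, h_f = 31.8 m ≈ 34.0 m ✓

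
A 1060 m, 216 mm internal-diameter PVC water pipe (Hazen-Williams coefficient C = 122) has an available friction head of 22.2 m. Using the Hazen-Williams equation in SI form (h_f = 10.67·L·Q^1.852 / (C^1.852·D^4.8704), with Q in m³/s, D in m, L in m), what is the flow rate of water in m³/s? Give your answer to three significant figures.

Rearranging: Q = [h_f·C^1.852·D^4.8704 / (10.67·L)]^(1/1.852)
Q = [22.2·122^1.852·0.216^4.8704 / (10.67·1060)]^0.540 = 0.07488 m³/s

Q ≈ 0.0749 m³/s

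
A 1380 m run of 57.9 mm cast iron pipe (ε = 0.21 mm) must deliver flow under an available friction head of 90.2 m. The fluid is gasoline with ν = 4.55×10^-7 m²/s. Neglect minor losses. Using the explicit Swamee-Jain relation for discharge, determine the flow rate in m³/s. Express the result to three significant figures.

Swamee-Jain (Type II): Q = -0.965·√(gD⁵h_f/L)·ln[ε/(3.7D) + √(3.17ν²L/(gD³h_f))]
√(gD⁵h_f/L) = √(9.81·0.0579⁵·90.2/1380) = 6.459×10^-4
ε/(3.7D) = 9.80×10^-4; √(3.17ν²L/(gD³h_f)) = 7.26×10^-5
Q = -0.965·6.459×10^-4·ln(0.001053) = 0.004274 m³/s
Check: V = 1.62 m/s, Re = 2.07×10^5, f = 0.02837, h_f = 90.8 m ≈ 90.2 m ✓

Q ≈ 0.00427 m³/s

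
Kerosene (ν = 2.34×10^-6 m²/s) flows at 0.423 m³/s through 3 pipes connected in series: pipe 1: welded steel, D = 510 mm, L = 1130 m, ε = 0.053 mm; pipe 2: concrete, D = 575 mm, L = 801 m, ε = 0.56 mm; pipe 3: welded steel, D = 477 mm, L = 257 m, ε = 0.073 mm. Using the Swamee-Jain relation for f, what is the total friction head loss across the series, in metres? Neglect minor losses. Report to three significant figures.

Pipe 1: V = 2.071 m/s, Re = 4.51×10^5, ε/D = 1.04×10^-4, f = 0.01469, h_1 = f(L/D)V²/2g = 7.111 m
Pipe 2: V = 1.629 m/s, Re = 4.00×10^5, ε/D = 9.74×10^-4, f = 0.02039, h_2 = f(L/D)V²/2g = 3.842 m
Pipe 3: V = 2.367 m/s, Re = 4.83×10^5, ε/D = 1.53×10^-4, f = 0.01510, h_3 = f(L/D)V²/2g = 2.324 m
Series → Q common, losses add: H = Σh = 13.28 m

H ≈ 13.3 m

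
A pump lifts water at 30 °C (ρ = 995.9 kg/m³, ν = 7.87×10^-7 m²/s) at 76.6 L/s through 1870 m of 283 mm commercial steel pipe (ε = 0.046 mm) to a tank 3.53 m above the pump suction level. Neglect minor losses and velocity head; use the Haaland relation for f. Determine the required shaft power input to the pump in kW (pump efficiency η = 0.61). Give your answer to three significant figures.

P_shaft ≈ 13.6 kW

V = 4Q/(πD²) = 1.218 m/s; Re = 4.38×10^5; ε/D = 1.63×10^-4; f = 0.01512
h_f = f(L/D)V²/2g = 7.551 m
Total head H = z + h_f = 3.53 + 7.551 = 11.08 m
P_hyd = ρgQH = 995.9·9.81·0.0766·11.08 = 8.293 kW
P_shaft = P_hyd/η = 8.293/0.61 = 13.59 kW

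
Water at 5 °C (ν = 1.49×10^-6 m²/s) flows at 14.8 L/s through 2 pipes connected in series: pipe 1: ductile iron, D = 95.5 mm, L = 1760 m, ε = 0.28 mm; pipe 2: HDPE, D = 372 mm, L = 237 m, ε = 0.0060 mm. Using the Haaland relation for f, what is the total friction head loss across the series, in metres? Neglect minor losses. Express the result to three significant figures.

Pipe 1: V = 2.066 m/s, Re = 1.32×10^5, ε/D = 0.00293, f = 0.02696, h_1 = f(L/D)V²/2g = 108.1 m
Pipe 2: V = 0.1362 m/s, Re = 3.40×10^4, ε/D = 1.61×10^-5, f = 0.02266, h_2 = f(L/D)V²/2g = 0.01365 m
Series → Q common, losses add: H = Σh = 108.1 m

H ≈ 108 m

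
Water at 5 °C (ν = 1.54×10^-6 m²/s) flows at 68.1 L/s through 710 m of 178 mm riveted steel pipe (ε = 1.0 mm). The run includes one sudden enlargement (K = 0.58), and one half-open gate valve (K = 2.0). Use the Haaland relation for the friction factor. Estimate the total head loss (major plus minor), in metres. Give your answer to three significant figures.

H_L ≈ 49.4 m

V = 4Q/(πD²) = 2.737 m/s; V²/2g = 0.3817 m
Re = 3.16×10^5, ε/D = 0.00562 → f = 0.03179 (Haaland)
Major: h_f = f(L/D)·V²/2g = 0.03179·3989·0.3817 = 48.40 m
Minor: ΣK = 2.58; h_m = ΣK·V²/2g = 0.9848 m
Total H_L = 48.40 + 0.9848 = 49.38 m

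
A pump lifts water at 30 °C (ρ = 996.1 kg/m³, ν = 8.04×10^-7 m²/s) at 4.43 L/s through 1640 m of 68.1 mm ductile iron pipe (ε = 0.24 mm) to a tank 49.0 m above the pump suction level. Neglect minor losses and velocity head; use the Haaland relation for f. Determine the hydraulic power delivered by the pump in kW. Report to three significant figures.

V = 4Q/(πD²) = 1.216 m/s; Re = 1.03×10^5; ε/D = 0.00352; f = 0.02847
h_f = f(L/D)V²/2g = 51.70 m
Total head H = z + h_f = 49.0 + 51.70 = 100.7 m
P_hyd = ρgQH = 996.1·9.81·0.00443·100.7 = 4.359 kW

P_hyd ≈ 4.36 kW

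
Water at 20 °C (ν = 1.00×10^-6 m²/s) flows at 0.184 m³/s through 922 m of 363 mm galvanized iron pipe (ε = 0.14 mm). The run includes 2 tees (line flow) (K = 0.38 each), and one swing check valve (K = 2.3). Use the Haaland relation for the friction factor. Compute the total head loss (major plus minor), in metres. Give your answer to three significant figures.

V = 4Q/(πD²) = 1.778 m/s; V²/2g = 0.1611 m
Re = 6.45×10^5, ε/D = 3.86×10^-4 → f = 0.01660 (Haaland)
Major: h_f = f(L/D)·V²/2g = 0.01660·2540·0.1611 = 6.792 m
Minor: ΣK = 3.06; h_m = ΣK·V²/2g = 0.4930 m
Total H_L = 6.792 + 0.4930 = 7.285 m

H_L ≈ 7.28 m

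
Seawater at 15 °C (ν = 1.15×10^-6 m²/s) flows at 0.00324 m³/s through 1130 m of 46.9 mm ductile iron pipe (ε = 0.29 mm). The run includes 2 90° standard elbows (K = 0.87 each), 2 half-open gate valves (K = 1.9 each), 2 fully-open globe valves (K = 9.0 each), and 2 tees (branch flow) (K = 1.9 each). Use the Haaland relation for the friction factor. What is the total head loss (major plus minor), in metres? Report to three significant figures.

H_L ≈ 149 m

V = 4Q/(πD²) = 1.875 m/s; V²/2g = 0.1793 m
Re = 7.65×10^4, ε/D = 0.00618 → f = 0.03345 (Haaland)
Major: h_f = f(L/D)·V²/2g = 0.03345·24094·0.1793 = 144.5 m
Minor: ΣK = 27.3; h_m = ΣK·V²/2g = 4.901 m
Total H_L = 144.5 + 4.901 = 149.4 m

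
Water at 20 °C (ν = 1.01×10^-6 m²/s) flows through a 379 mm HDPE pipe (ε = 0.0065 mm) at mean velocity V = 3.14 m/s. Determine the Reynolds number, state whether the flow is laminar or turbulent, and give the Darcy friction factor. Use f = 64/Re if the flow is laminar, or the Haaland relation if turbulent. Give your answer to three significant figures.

Re = VD/ν = 3.140·0.379/1.01×10^-6 = 1.18×10^6
Re > 4000 → turbulent; ε/D = 1.72×10^-5
Haaland: f = 0.01163

Re ≈ 1.18×10^6; turbulent; f ≈ 0.0116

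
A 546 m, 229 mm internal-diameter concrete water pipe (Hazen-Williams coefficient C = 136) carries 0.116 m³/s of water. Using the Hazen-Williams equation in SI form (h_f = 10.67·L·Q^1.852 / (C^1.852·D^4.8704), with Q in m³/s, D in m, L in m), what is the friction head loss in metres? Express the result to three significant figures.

h_f = 10.67·546·0.116^1.852 / (136^1.852·0.229^4.8704) = 15.82 m

h_f ≈ 15.8 m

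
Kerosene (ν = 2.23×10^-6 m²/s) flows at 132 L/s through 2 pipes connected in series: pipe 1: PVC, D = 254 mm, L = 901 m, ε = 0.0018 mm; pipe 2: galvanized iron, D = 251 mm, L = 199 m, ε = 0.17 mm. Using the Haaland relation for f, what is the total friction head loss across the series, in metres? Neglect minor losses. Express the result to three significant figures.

H ≈ 23.2 m

Pipe 1: V = 2.605 m/s, Re = 2.97×10^5, ε/D = 7.09×10^-6, f = 0.01443, h_1 = f(L/D)V²/2g = 17.70 m
Pipe 2: V = 2.668 m/s, Re = 3.00×10^5, ε/D = 6.77×10^-4, f = 0.01903, h_2 = f(L/D)V²/2g = 5.474 m
Series → Q common, losses add: H = Σh = 23.18 m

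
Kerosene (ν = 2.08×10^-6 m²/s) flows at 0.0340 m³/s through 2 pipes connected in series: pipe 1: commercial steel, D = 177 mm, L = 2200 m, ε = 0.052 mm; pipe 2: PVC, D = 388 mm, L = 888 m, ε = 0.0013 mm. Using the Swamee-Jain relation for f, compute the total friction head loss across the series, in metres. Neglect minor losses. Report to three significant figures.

H ≈ 23.2 m

Pipe 1: V = 1.382 m/s, Re = 1.18×10^5, ε/D = 2.94×10^-4, f = 0.01901, h_1 = f(L/D)V²/2g = 22.99 m
Pipe 2: V = 0.2876 m/s, Re = 5.36×10^4, ε/D = 3.35×10^-6, f = 0.02045, h_2 = f(L/D)V²/2g = 0.1973 m
Series → Q common, losses add: H = Σh = 23.19 m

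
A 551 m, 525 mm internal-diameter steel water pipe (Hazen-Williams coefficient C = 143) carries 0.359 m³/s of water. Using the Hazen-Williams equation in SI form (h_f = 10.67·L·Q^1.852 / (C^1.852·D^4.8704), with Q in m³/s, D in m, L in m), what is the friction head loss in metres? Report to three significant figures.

h_f ≈ 2.07 m

h_f = 10.67·551·0.359^1.852 / (143^1.852·0.525^4.8704) = 2.073 m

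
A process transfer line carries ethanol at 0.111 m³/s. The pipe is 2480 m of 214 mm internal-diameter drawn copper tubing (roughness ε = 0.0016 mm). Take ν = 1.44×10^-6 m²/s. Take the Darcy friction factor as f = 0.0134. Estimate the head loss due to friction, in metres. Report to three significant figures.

V = 4Q/(πD²) = 4·0.111/(π·0.214²) = 3.086 m/s
h_f = f(L/D)V²/(2g) = 0.01340·(2480/0.214)·3.086²/(2·9.81) = 75.38 m

h_f ≈ 75.4 m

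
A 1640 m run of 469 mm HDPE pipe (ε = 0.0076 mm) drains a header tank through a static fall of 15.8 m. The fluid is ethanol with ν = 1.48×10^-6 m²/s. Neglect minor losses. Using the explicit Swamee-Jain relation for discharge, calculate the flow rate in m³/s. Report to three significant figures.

Swamee-Jain (Type II): Q = -0.965·√(gD⁵h_f/L)·ln[ε/(3.7D) + √(3.17ν²L/(gD³h_f))]
√(gD⁵h_f/L) = √(9.81·0.469⁵·15.8/1640) = 0.04631
ε/(3.7D) = 4.38×10^-6; √(3.17ν²L/(gD³h_f)) = 2.67×10^-5
Q = -0.965·0.04631·ln(3.107×10^-5) = 0.4638 m³/s
Check: V = 2.68 m/s, Re = 8.51×10^5, f = 0.01228, h_f = 15.8 m ≈ 15.8 m ✓

Q ≈ 0.464 m³/s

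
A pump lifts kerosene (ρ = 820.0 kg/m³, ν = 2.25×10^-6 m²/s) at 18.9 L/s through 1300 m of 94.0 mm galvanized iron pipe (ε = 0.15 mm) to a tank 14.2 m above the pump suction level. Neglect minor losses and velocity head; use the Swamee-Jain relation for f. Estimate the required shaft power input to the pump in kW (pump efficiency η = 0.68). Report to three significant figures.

V = 4Q/(πD²) = 2.723 m/s; Re = 1.14×10^5; ε/D = 0.00160; f = 0.02401
h_f = f(L/D)V²/2g = 125.5 m
Total head H = z + h_f = 14.2 + 125.5 = 139.7 m
P_hyd = ρgQH = 820.0·9.81·0.0189·139.7 = 21.24 kW
P_shaft = P_hyd/η = 21.24/0.68 = 31.24 kW

P_shaft ≈ 31.2 kW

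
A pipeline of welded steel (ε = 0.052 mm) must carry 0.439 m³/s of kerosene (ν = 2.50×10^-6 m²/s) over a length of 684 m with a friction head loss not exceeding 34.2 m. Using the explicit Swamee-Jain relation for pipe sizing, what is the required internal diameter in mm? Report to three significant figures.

Swamee-Jain (Type III): D = 0.66·[ε^1.25·(LQ²/(gh_f))^4.75 + ν·Q^9.4·(L/(gh_f))^5.2]^0.04
LQ²/(gh_f) = 0.3929; L/(gh_f) = 2.039
Term 1 = ε^1.25·(…)^4.75 = 5.22×10^-8; Term 2 = ν·Q^9.4·(…)^5.2 = 4.42×10^-8
D = 0.66·(5.22×10^-8 + 4.42×10^-8)^0.04 = 0.3459 m = 346 mm
Check: V = 4.67 m/s, Re = 6.46×10^5, f = 0.01467, h_f = 32.3 m ≈ 34.2 m ✓

D ≈ 346 mm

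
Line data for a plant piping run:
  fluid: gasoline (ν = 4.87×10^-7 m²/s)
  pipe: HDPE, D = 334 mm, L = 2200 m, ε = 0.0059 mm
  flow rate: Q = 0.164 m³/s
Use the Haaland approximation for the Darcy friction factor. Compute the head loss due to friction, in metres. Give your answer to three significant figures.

h_f ≈ 13.5 m

V = 4Q/(πD²) = 4·0.164/(π·0.334²) = 1.872 m/s
Re = VD/ν = 1.872·0.334/4.87×10^-7 = 1.28×10^6 → turbulent
ε/D = 0.0059/334 = 1.77×10^-5
Haaland: f = 0.01151
h_f = f(L/D)V²/(2g) = 0.01151·(2200/0.334)·1.872²/(2·9.81) = 13.53 m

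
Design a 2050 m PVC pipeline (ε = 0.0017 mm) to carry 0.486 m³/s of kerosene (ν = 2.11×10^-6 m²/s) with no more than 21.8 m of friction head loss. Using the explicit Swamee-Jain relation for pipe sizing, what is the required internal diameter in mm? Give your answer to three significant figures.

Swamee-Jain (Type III): D = 0.66·[ε^1.25·(LQ²/(gh_f))^4.75 + ν·Q^9.4·(L/(gh_f))^5.2]^0.04
LQ²/(gh_f) = 2.264; L/(gh_f) = 9.586
Term 1 = ε^1.25·(…)^4.75 = 2.98×10^-6; Term 2 = ν·Q^9.4·(…)^5.2 = 3.04×10^-4
D = 0.66·(2.98×10^-6 + 3.04×10^-4)^0.04 = 0.4776 m = 478 mm
Check: V = 2.71 m/s, Re = 6.14×10^5, f = 0.01269, h_f = 20.4 m ≈ 21.8 m ✓

D ≈ 478 mm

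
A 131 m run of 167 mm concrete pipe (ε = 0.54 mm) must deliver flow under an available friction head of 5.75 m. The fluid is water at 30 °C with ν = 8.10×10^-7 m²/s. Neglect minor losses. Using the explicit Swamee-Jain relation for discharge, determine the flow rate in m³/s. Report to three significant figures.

Swamee-Jain (Type II): Q = -0.965·√(gD⁵h_f/L)·ln[ε/(3.7D) + √(3.17ν²L/(gD³h_f))]
√(gD⁵h_f/L) = √(9.81·0.167⁵·5.75/131) = 0.007479
ε/(3.7D) = 8.74×10^-4; √(3.17ν²L/(gD³h_f)) = 3.22×10^-5
Q = -0.965·0.007479·ln(9.061×10^-4) = 0.05056 m³/s
Check: V = 2.31 m/s, Re = 4.76×10^5, f = 0.02711, h_f = 5.78 m ≈ 5.75 m ✓

Q ≈ 0.0506 m³/s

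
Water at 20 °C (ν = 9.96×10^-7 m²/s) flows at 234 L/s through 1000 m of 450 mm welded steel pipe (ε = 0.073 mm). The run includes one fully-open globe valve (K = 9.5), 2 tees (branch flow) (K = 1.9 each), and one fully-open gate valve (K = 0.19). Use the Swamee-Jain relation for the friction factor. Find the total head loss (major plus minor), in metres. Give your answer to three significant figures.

H_L ≈ 5.11 m

V = 4Q/(πD²) = 1.471 m/s; V²/2g = 0.1103 m
Re = 6.65×10^5, ε/D = 1.62×10^-4 → f = 0.01477 (Swamee-Jain)
Major: h_f = f(L/D)·V²/2g = 0.01477·2222·0.1103 = 3.621 m
Minor: ΣK = 13.5; h_m = ΣK·V²/2g = 1.488 m
Total H_L = 3.621 + 1.488 = 5.109 m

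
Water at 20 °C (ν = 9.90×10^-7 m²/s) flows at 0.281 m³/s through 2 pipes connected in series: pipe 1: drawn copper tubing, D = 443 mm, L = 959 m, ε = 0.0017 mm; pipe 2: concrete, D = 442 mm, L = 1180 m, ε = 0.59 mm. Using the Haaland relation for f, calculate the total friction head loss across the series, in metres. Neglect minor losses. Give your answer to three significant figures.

Pipe 1: V = 1.823 m/s, Re = 8.16×10^5, ε/D = 3.84×10^-6, f = 0.01205, h_1 = f(L/D)V²/2g = 4.419 m
Pipe 2: V = 1.831 m/s, Re = 8.18×10^5, ε/D = 0.00133, f = 0.02140, h_2 = f(L/D)V²/2g = 9.765 m
Series → Q common, losses add: H = Σh = 14.18 m

H ≈ 14.2 m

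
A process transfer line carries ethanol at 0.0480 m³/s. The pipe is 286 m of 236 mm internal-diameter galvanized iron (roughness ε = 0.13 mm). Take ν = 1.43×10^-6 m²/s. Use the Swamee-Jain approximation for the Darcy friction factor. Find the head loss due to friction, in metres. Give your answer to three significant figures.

V = 4Q/(πD²) = 4·0.0480/(π·0.236²) = 1.097 m/s
Re = VD/ν = 1.097·0.236/1.43×10^-6 = 1.81×10^5 → turbulent
ε/D = 0.13/236 = 5.51×10^-4
Swamee-Jain: f = 0.01936
h_f = f(L/D)V²/(2g) = 0.01936·(286/0.236)·1.097²/(2·9.81) = 1.440 m

h_f ≈ 1.44 m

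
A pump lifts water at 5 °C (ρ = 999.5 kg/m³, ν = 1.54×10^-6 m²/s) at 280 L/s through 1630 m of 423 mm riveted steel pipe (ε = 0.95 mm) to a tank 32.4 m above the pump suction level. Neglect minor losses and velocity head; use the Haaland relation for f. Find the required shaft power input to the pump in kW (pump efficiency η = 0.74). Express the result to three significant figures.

P_shaft ≈ 191 kW

V = 4Q/(πD²) = 1.992 m/s; Re = 5.47×10^5; ε/D = 0.00225; f = 0.02448
h_f = f(L/D)V²/2g = 19.09 m
Total head H = z + h_f = 32.4 + 19.09 = 51.49 m
P_hyd = ρgQH = 999.5·9.81·0.280·51.49 = 141.4 kW
P_shaft = P_hyd/η = 141.4/0.74 = 191.0 kW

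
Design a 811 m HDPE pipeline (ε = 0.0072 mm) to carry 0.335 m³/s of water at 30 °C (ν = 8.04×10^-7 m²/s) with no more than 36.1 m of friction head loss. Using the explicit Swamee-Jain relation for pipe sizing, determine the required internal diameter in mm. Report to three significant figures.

D ≈ 299 mm

Swamee-Jain (Type III): D = 0.66·[ε^1.25·(LQ²/(gh_f))^4.75 + ν·Q^9.4·(L/(gh_f))^5.2]^0.04
LQ²/(gh_f) = 0.2570; L/(gh_f) = 2.290
Term 1 = ε^1.25·(…)^4.75 = 5.87×10^-10; Term 2 = ν·Q^9.4·(…)^5.2 = 2.05×10^-9
D = 0.66·(5.87×10^-10 + 2.05×10^-9)^0.04 = 0.2995 m = 299 mm
Check: V = 4.76 m/s, Re = 1.77×10^6, f = 0.01134, h_f = 35.4 m ≈ 36.1 m ✓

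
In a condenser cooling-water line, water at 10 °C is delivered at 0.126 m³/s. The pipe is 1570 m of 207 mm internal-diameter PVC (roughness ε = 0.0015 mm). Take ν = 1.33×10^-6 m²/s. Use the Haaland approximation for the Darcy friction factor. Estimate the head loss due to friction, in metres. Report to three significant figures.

h_f ≈ 69.4 m

V = 4Q/(πD²) = 4·0.126/(π·0.207²) = 3.744 m/s
Re = VD/ν = 3.744·0.207/1.33×10^-6 = 5.83×10^5 → turbulent
ε/D = 0.0015/207 = 7.25×10^-6
Haaland: f = 0.01280
h_f = f(L/D)V²/(2g) = 0.01280·(1570/0.207)·3.744²/(2·9.81) = 69.37 m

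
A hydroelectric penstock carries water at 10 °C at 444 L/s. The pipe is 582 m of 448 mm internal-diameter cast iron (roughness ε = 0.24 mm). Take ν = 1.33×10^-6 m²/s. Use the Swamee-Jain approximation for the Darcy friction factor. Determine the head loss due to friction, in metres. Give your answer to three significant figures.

V = 4Q/(πD²) = 4·0.444/(π·0.448²) = 2.817 m/s
Re = VD/ν = 2.817·0.448/1.33×10^-6 = 9.49×10^5 → turbulent
ε/D = 0.24/448 = 5.36×10^-4
Swamee-Jain: f = 0.01756
h_f = f(L/D)V²/(2g) = 0.01756·(582/0.448)·2.817²/(2·9.81) = 9.227 m

h_f ≈ 9.23 m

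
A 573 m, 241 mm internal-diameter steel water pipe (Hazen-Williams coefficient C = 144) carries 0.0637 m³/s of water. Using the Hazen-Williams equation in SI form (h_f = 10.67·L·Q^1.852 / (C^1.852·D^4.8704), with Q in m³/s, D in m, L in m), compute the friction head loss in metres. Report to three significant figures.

h_f = 10.67·573·0.0637^1.852 / (144^1.852·0.241^4.8704) = 3.838 m

h_f ≈ 3.84 m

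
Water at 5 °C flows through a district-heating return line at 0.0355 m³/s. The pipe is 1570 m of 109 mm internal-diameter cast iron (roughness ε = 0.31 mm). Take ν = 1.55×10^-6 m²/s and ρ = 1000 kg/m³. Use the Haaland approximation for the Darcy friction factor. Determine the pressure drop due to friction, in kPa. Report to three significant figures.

V = 4Q/(πD²) = 4·0.0355/(π·0.109²) = 3.804 m/s
Re = VD/ν = 3.804·0.109/1.55×10^-6 = 2.68×10^5 → turbulent
ε/D = 0.31/109 = 0.00284
Haaland: f = 0.02630
h_f = f(L/D)V²/(2g) = 0.02630·(1570/0.109)·3.804²/(2·9.81) = 279.4 m
Δp = ρg·h_f = 1000·9.81·279.4 = 2741 kPa

Δp ≈ 2740 kPa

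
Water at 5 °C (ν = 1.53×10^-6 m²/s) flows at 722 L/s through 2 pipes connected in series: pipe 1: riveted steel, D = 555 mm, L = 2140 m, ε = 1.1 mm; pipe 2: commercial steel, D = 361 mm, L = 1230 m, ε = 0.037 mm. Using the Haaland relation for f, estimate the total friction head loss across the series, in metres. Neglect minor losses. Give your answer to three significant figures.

Pipe 1: V = 2.984 m/s, Re = 1.08×10^6, ε/D = 0.00198, f = 0.02356, h_1 = f(L/D)V²/2g = 41.24 m
Pipe 2: V = 7.054 m/s, Re = 1.66×10^6, ε/D = 1.02×10^-4, f = 0.01291, h_2 = f(L/D)V²/2g = 111.5 m
Series → Q common, losses add: H = Σh = 152.8 m

H ≈ 153 m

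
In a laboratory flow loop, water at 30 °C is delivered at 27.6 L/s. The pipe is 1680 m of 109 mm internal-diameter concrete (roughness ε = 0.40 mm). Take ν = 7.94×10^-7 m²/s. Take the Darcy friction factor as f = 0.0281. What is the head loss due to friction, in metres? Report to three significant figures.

V = 4Q/(πD²) = 4·0.0276/(π·0.109²) = 2.958 m/s
h_f = f(L/D)V²/(2g) = 0.02810·(1680/0.109)·2.958²/(2·9.81) = 193.1 m

h_f ≈ 193 m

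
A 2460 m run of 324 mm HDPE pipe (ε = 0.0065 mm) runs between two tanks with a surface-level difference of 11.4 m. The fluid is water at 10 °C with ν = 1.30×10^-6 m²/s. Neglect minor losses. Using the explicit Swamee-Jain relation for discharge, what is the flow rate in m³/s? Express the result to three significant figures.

Swamee-Jain (Type II): Q = -0.965·√(gD⁵h_f/L)·ln[ε/(3.7D) + √(3.17ν²L/(gD³h_f))]
√(gD⁵h_f/L) = √(9.81·0.324⁵·11.4/2460) = 0.01274
ε/(3.7D) = 5.42×10^-6; √(3.17ν²L/(gD³h_f)) = 5.89×10^-5
Q = -0.965·0.01274·ln(6.428×10^-5) = 0.1187 m³/s
Check: V = 1.44 m/s, Re = 3.59×10^5, f = 0.01416, h_f = 11.4 m ≈ 11.4 m ✓

Q ≈ 0.119 m³/s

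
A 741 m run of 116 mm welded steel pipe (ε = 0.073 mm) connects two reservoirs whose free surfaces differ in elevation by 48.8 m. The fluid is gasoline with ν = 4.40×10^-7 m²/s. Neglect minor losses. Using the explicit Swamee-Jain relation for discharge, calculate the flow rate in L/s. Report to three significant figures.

Q ≈ 30.4 L/s

Swamee-Jain (Type II): Q = -0.965·√(gD⁵h_f/L)·ln[ε/(3.7D) + √(3.17ν²L/(gD³h_f))]
√(gD⁵h_f/L) = √(9.81·0.116⁵·48.8/741) = 0.003684
ε/(3.7D) = 1.70×10^-4; √(3.17ν²L/(gD³h_f)) = 2.47×10^-5
Q = -0.965·0.003684·ln(1.948×10^-4) = 0.03037 m³/s
Check: V = 2.87 m/s, Re = 7.58×10^5, f = 0.01826, h_f = 49.1 m ≈ 48.8 m ✓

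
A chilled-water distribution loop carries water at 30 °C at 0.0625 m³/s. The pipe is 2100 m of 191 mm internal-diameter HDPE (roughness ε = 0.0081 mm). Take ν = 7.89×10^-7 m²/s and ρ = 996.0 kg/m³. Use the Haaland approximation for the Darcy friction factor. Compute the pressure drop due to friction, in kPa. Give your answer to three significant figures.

V = 4Q/(πD²) = 4·0.0625/(π·0.191²) = 2.181 m/s
Re = VD/ν = 2.181·0.191/7.89×10^-7 = 5.28×10^5 → turbulent
ε/D = 0.0081/191 = 4.24×10^-5
Haaland: f = 0.01347
h_f = f(L/D)V²/(2g) = 0.01347·(2100/0.191)·2.181²/(2·9.81) = 35.92 m
Δp = ρg·h_f = 996.0·9.81·35.92 = 351.0 kPa

Δp ≈ 351 kPa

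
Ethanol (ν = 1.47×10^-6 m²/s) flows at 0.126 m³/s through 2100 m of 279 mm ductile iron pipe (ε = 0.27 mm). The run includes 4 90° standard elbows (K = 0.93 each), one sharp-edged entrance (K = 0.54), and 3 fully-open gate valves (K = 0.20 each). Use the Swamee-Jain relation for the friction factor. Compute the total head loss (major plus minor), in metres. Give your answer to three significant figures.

V = 4Q/(πD²) = 2.061 m/s; V²/2g = 0.2165 m
Re = 3.91×10^5, ε/D = 9.68×10^-4 → f = 0.02038 (Swamee-Jain)
Major: h_f = f(L/D)·V²/2g = 0.02038·7527·0.2165 = 33.22 m
Minor: ΣK = 4.86; h_m = ΣK·V²/2g = 1.052 m
Total H_L = 33.22 + 1.052 = 34.27 m

H_L ≈ 34.3 m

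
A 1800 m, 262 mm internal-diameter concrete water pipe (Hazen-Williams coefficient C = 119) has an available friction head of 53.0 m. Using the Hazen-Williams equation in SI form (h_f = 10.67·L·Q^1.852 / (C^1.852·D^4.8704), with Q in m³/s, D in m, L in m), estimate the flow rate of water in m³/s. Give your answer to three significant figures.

Q ≈ 0.146 m³/s

Rearranging: Q = [h_f·C^1.852·D^4.8704 / (10.67·L)]^(1/1.852)
Q = [53.0·119^1.852·0.262^4.8704 / (10.67·1800)]^0.540 = 0.1459 m³/s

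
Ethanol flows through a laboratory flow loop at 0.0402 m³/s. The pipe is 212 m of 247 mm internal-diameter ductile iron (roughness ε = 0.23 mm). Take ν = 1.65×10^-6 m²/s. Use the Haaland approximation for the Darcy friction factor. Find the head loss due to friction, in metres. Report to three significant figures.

h_f ≈ 0.656 m

V = 4Q/(πD²) = 4·0.0402/(π·0.247²) = 0.8390 m/s
Re = VD/ν = 0.8390·0.247/1.65×10^-6 = 1.26×10^5 → turbulent
ε/D = 0.23/247 = 9.31×10^-4
Haaland: f = 0.02130
h_f = f(L/D)V²/(2g) = 0.02130·(212/0.247)·0.8390²/(2·9.81) = 0.6558 m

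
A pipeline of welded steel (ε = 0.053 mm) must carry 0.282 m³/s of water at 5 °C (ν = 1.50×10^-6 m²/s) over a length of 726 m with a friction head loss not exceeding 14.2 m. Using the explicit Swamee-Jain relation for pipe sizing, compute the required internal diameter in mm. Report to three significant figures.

D ≈ 349 mm

Swamee-Jain (Type III): D = 0.66·[ε^1.25·(LQ²/(gh_f))^4.75 + ν·Q^9.4·(L/(gh_f))^5.2]^0.04
LQ²/(gh_f) = 0.4145; L/(gh_f) = 5.212
Term 1 = ε^1.25·(…)^4.75 = 6.89×10^-8; Term 2 = ν·Q^9.4·(…)^5.2 = 5.45×10^-8
D = 0.66·(6.89×10^-8 + 5.45×10^-8)^0.04 = 0.3493 m = 349 mm
Check: V = 2.94 m/s, Re = 6.85×10^5, f = 0.01461, h_f = 13.4 m ≈ 14.2 m ✓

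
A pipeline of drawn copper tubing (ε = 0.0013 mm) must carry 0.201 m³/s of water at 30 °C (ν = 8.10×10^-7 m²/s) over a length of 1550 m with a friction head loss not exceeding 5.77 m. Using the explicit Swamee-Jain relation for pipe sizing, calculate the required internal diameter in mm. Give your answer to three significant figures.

Swamee-Jain (Type III): D = 0.66·[ε^1.25·(LQ²/(gh_f))^4.75 + ν·Q^9.4·(L/(gh_f))^5.2]^0.04
LQ²/(gh_f) = 1.106; L/(gh_f) = 27.38
Term 1 = ε^1.25·(…)^4.75 = 7.09×10^-8; Term 2 = ν·Q^9.4·(…)^5.2 = 6.81×10^-6
D = 0.66·(7.09×10^-8 + 6.81×10^-6)^0.04 = 0.4103 m = 410 mm
Check: V = 1.52 m/s, Re = 7.70×10^5, f = 0.01220, h_f = 5.43 m ≈ 5.77 m ✓

D ≈ 410 mm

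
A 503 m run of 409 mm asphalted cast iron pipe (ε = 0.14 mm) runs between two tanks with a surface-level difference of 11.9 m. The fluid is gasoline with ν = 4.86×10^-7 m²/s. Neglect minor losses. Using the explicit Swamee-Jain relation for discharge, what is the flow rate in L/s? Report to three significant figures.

Swamee-Jain (Type II): Q = -0.965·√(gD⁵h_f/L)·ln[ε/(3.7D) + √(3.17ν²L/(gD³h_f))]
√(gD⁵h_f/L) = √(9.81·0.409⁵·11.9/503) = 0.05154
ε/(3.7D) = 9.25×10^-5; √(3.17ν²L/(gD³h_f)) = 6.87×10^-6
Q = -0.965·0.05154·ln(9.938×10^-5) = 0.4584 m³/s
Check: V = 3.49 m/s, Re = 2.94×10^6, f = 0.01566, h_f = 12.0 m ≈ 11.9 m ✓

Q ≈ 458 L/s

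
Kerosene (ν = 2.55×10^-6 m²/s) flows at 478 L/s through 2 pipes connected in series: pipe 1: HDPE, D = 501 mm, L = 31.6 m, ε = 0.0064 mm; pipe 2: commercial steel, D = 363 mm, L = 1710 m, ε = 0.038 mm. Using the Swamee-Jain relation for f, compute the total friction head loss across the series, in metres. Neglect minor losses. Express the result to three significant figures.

H ≈ 72.5 m

Pipe 1: V = 2.425 m/s, Re = 4.76×10^5, ε/D = 1.28×10^-5, f = 0.01340, h_1 = f(L/D)V²/2g = 0.2533 m
Pipe 2: V = 4.619 m/s, Re = 6.57×10^5, ε/D = 1.05×10^-4, f = 0.01410, h_2 = f(L/D)V²/2g = 72.24 m
Series → Q common, losses add: H = Σh = 72.49 m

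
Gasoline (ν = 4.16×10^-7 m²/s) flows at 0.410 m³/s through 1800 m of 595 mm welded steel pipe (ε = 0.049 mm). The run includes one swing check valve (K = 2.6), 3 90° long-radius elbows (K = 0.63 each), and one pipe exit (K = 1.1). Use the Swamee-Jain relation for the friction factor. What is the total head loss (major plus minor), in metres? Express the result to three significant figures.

H_L ≈ 4.82 m

V = 4Q/(πD²) = 1.475 m/s; V²/2g = 0.1108 m
Re = 2.11×10^6, ε/D = 8.24×10^-5 → f = 0.01252 (Swamee-Jain)
Major: h_f = f(L/D)·V²/2g = 0.01252·3025·0.1108 = 4.196 m
Minor: ΣK = 5.59; h_m = ΣK·V²/2g = 0.6195 m
Total H_L = 4.196 + 0.6195 = 4.815 m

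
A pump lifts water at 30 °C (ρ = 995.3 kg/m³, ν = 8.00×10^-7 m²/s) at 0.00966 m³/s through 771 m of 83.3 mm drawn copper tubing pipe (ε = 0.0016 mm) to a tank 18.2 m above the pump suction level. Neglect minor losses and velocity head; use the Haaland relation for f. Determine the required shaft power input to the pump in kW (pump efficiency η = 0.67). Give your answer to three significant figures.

P_shaft ≈ 5.87 kW

V = 4Q/(πD²) = 1.773 m/s; Re = 1.85×10^5; ε/D = 1.92×10^-5; f = 0.01586
h_f = f(L/D)V²/2g = 23.50 m
Total head H = z + h_f = 18.2 + 23.50 = 41.70 m
P_hyd = ρgQH = 995.3·9.81·0.00966·41.70 = 3.933 kW
P_shaft = P_hyd/η = 3.933/0.67 = 5.871 kW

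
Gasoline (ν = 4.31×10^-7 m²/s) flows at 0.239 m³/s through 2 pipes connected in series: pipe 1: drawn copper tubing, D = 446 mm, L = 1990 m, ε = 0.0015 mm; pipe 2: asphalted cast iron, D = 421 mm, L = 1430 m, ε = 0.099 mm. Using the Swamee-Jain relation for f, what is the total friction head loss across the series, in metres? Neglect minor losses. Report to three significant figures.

H ≈ 13.3 m

Pipe 1: V = 1.530 m/s, Re = 1.58×10^6, ε/D = 3.36×10^-6, f = 0.01087, h_1 = f(L/D)V²/2g = 5.786 m
Pipe 2: V = 1.717 m/s, Re = 1.68×10^6, ε/D = 2.35×10^-4, f = 0.01481, h_2 = f(L/D)V²/2g = 7.558 m
Series → Q common, losses add: H = Σh = 13.34 m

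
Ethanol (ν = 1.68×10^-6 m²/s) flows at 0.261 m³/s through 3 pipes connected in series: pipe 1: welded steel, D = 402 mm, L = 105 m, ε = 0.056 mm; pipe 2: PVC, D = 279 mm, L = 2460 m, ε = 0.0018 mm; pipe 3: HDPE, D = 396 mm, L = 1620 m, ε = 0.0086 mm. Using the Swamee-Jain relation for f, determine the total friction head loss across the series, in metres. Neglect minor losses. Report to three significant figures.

Pipe 1: V = 2.056 m/s, Re = 4.92×10^5, ε/D = 1.39×10^-4, f = 0.01493, h_1 = f(L/D)V²/2g = 0.8405 m
Pipe 2: V = 4.269 m/s, Re = 7.09×10^5, ε/D = 6.45×10^-6, f = 0.01244, h_2 = f(L/D)V²/2g = 101.9 m
Pipe 3: V = 2.119 m/s, Re = 5.00×10^5, ε/D = 2.17×10^-5, f = 0.01343, h_3 = f(L/D)V²/2g = 12.58 m
Series → Q common, losses add: H = Σh = 115.3 m

H ≈ 115 m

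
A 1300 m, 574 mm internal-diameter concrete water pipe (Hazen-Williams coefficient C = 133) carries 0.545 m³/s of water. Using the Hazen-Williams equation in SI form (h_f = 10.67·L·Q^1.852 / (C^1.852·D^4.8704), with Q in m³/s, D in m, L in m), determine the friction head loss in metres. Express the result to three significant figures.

h_f = 10.67·1300·0.545^1.852 / (133^1.852·0.574^4.8704) = 7.848 m

h_f ≈ 7.85 m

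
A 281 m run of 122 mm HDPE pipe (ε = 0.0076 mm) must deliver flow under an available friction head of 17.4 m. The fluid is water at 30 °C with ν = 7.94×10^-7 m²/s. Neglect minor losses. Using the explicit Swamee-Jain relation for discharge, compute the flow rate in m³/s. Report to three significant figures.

Q ≈ 0.0380 m³/s

Swamee-Jain (Type II): Q = -0.965·√(gD⁵h_f/L)·ln[ε/(3.7D) + √(3.17ν²L/(gD³h_f))]
√(gD⁵h_f/L) = √(9.81·0.122⁵·17.4/281) = 0.004052
ε/(3.7D) = 1.68×10^-5; √(3.17ν²L/(gD³h_f)) = 4.26×10^-5
Q = -0.965·0.004052·ln(5.940×10^-5) = 0.03805 m³/s
Check: V = 3.25 m/s, Re = 5.00×10^5, f = 0.01400, h_f = 17.4 m ≈ 17.4 m ✓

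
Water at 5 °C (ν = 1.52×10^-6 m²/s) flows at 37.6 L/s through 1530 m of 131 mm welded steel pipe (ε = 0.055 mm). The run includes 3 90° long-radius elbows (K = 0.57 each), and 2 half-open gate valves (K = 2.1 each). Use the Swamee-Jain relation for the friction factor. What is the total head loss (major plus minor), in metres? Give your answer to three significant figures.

V = 4Q/(πD²) = 2.790 m/s; V²/2g = 0.3967 m
Re = 2.40×10^5, ε/D = 4.20×10^-4 → f = 0.01818 (Swamee-Jain)
Major: h_f = f(L/D)·V²/2g = 0.01818·11679·0.3967 = 84.24 m
Minor: ΣK = 5.91; h_m = ΣK·V²/2g = 2.344 m
Total H_L = 84.24 + 2.344 = 86.58 m

H_L ≈ 86.6 m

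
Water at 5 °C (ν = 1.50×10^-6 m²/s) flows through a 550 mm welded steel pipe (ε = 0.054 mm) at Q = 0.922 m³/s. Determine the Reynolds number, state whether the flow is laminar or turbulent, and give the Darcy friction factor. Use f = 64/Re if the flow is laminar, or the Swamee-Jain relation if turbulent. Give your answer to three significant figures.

Re ≈ 1.42×10^6; turbulent; f ≈ 0.0131

V = 4Q/(πD²) = 3.881 m/s
Re = VD/ν = 3.881·0.550/1.50×10^-6 = 1.42×10^6
Re > 4000 → turbulent; ε/D = 9.82×10^-5
Swamee-Jain: f = 0.01312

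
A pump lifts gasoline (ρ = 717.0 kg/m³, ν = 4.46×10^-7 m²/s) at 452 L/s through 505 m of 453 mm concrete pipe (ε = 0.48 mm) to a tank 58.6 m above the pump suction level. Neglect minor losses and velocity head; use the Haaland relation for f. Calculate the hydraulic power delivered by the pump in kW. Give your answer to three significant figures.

P_hyd ≈ 215 kW

V = 4Q/(πD²) = 2.804 m/s; Re = 2.85×10^6; ε/D = 0.00106; f = 0.02005
h_f = f(L/D)V²/2g = 8.958 m
Total head H = z + h_f = 58.6 + 8.958 = 67.56 m
P_hyd = ρgQH = 717.0·9.81·0.452·67.56 = 214.8 kW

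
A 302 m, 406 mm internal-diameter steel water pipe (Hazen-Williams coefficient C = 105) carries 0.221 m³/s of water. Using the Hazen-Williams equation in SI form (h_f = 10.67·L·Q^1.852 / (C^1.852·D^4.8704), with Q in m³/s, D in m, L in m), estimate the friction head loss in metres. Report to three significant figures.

h_f = 10.67·302·0.221^1.852 / (105^1.852·0.406^4.8704) = 2.867 m

h_f ≈ 2.87 m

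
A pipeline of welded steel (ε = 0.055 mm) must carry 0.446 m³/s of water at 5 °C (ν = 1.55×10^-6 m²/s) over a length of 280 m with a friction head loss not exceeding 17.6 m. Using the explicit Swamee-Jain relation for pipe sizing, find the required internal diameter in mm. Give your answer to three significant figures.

D ≈ 331 mm

Swamee-Jain (Type III): D = 0.66·[ε^1.25·(LQ²/(gh_f))^4.75 + ν·Q^9.4·(L/(gh_f))^5.2]^0.04
LQ²/(gh_f) = 0.3226; L/(gh_f) = 1.622
Term 1 = ε^1.25·(…)^4.75 = 2.20×10^-8; Term 2 = ν·Q^9.4·(…)^5.2 = 9.68×10^-9
D = 0.66·(2.20×10^-8 + 9.68×10^-9)^0.04 = 0.3308 m = 331 mm
Check: V = 5.19 m/s, Re = 1.11×10^6, f = 0.01430, h_f = 16.6 m ≈ 17.6 m ✓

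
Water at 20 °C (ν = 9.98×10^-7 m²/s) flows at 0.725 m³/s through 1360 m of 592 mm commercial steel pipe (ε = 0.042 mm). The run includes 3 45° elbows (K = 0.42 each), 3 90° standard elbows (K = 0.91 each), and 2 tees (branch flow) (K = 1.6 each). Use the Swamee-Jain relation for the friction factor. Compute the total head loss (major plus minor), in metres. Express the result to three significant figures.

V = 4Q/(πD²) = 2.634 m/s; V²/2g = 0.3536 m
Re = 1.56×10^6, ε/D = 7.09×10^-5 → f = 0.01255 (Swamee-Jain)
Major: h_f = f(L/D)·V²/2g = 0.01255·2297·0.3536 = 10.20 m
Minor: ΣK = 7.19; h_m = ΣK·V²/2g = 2.542 m
Total H_L = 10.20 + 2.542 = 12.74 m

H_L ≈ 12.7 m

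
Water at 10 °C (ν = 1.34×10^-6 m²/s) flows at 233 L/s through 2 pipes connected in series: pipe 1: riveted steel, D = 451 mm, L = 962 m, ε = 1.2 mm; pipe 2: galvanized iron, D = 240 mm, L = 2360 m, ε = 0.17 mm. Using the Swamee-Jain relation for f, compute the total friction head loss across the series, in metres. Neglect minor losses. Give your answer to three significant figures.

H ≈ 253 m

Pipe 1: V = 1.459 m/s, Re = 4.91×10^5, ε/D = 0.00266, f = 0.02572, h_1 = f(L/D)V²/2g = 5.948 m
Pipe 2: V = 5.150 m/s, Re = 9.22×10^5, ε/D = 7.08×10^-4, f = 0.01861, h_2 = f(L/D)V²/2g = 247.4 m
Series → Q common, losses add: H = Σh = 253.3 m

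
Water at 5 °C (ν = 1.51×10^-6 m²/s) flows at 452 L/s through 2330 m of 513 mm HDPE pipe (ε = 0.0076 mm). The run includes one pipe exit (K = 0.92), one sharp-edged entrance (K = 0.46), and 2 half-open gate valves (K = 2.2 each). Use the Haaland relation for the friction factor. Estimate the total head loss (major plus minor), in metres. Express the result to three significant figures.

H_L ≈ 15.1 m

V = 4Q/(πD²) = 2.187 m/s; V²/2g = 0.2437 m
Re = 7.43×10^5, ε/D = 1.48×10^-5 → f = 0.01241 (Haaland)
Major: h_f = f(L/D)·V²/2g = 0.01241·4542·0.2437 = 13.74 m
Minor: ΣK = 5.78; h_m = ΣK·V²/2g = 1.409 m
Total H_L = 13.74 + 1.409 = 15.15 m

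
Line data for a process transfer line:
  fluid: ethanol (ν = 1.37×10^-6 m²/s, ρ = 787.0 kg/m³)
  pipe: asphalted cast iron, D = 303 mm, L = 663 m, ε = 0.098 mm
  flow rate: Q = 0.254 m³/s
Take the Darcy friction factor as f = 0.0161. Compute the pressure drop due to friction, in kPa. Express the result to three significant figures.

Δp ≈ 172 kPa

V = 4Q/(πD²) = 4·0.254/(π·0.303²) = 3.523 m/s
h_f = f(L/D)V²/(2g) = 0.01610·(663/0.303)·3.523²/(2·9.81) = 22.28 m
Δp = ρg·h_f = 787.0·9.81·22.28 = 172.0 kPa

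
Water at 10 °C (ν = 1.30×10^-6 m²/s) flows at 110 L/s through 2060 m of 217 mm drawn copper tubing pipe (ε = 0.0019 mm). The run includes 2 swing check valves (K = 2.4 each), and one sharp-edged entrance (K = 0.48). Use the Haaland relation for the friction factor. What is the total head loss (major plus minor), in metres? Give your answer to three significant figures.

H_L ≈ 58.8 m

V = 4Q/(πD²) = 2.974 m/s; V²/2g = 0.4509 m
Re = 4.96×10^5, ε/D = 8.76×10^-6 → f = 0.01318 (Haaland)
Major: h_f = f(L/D)·V²/2g = 0.01318·9493·0.4509 = 56.40 m
Minor: ΣK = 5.28; h_m = ΣK·V²/2g = 2.381 m
Total H_L = 56.40 + 2.381 = 58.78 m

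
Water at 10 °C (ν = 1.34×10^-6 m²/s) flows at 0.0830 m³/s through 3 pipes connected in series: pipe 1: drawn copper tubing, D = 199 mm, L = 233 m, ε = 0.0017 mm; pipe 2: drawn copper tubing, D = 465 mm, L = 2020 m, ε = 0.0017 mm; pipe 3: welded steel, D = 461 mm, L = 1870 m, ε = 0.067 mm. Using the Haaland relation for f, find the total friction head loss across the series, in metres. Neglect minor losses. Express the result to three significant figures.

H ≈ 7.54 m

Pipe 1: V = 2.669 m/s, Re = 3.96×10^5, ε/D = 8.54×10^-6, f = 0.01370, h_1 = f(L/D)V²/2g = 5.824 m
Pipe 2: V = 0.4887 m/s, Re = 1.70×10^5, ε/D = 3.66×10^-6, f = 0.01603, h_2 = f(L/D)V²/2g = 0.8477 m
Pipe 3: V = 0.4973 m/s, Re = 1.71×10^5, ε/D = 1.45×10^-4, f = 0.01690, h_3 = f(L/D)V²/2g = 0.8637 m
Series → Q common, losses add: H = Σh = 7.536 m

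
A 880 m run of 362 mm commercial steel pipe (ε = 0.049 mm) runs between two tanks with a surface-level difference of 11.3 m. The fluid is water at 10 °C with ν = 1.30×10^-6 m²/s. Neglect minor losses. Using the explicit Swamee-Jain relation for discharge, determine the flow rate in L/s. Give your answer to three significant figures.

Swamee-Jain (Type II): Q = -0.965·√(gD⁵h_f/L)·ln[ε/(3.7D) + √(3.17ν²L/(gD³h_f))]
√(gD⁵h_f/L) = √(9.81·0.362⁵·11.3/880) = 0.02798
ε/(3.7D) = 3.66×10^-5; √(3.17ν²L/(gD³h_f)) = 2.99×10^-5
Q = -0.965·0.02798·ln(6.653×10^-5) = 0.2597 m³/s
Check: V = 2.52 m/s, Re = 7.03×10^5, f = 0.01439, h_f = 11.4 m ≈ 11.3 m ✓

Q ≈ 260 L/s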